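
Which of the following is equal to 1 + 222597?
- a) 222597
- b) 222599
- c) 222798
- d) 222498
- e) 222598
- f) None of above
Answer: e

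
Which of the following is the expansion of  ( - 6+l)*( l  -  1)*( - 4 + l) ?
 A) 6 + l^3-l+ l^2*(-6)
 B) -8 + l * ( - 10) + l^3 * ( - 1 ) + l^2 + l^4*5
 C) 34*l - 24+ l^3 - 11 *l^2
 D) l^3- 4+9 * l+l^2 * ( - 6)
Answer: C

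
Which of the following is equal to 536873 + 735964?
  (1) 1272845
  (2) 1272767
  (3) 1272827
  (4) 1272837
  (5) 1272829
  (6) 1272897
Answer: 4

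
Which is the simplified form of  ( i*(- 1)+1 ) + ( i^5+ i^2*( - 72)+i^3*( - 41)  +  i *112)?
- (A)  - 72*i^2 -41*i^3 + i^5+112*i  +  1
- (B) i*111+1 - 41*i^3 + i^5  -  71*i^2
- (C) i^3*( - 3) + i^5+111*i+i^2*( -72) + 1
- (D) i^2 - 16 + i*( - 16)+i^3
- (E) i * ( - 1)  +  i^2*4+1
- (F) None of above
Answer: F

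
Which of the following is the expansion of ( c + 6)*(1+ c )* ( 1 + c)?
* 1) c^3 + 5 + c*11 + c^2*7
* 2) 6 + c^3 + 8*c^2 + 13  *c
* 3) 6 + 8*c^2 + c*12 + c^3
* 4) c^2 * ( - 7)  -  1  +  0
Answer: 2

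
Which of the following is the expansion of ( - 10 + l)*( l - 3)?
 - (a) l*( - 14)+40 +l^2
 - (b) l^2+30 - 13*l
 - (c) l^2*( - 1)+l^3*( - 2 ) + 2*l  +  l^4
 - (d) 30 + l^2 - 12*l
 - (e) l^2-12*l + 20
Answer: b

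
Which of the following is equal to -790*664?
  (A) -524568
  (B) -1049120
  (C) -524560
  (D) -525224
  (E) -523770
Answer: C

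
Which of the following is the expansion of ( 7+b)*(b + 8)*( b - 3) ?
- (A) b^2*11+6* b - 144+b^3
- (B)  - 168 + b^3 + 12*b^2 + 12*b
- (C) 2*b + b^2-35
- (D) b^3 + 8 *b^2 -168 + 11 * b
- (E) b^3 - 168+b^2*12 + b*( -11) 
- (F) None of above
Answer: F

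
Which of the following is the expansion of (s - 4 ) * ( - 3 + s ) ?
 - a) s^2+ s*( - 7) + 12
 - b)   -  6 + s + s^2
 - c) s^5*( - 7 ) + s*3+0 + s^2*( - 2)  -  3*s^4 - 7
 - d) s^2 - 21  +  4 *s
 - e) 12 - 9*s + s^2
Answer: a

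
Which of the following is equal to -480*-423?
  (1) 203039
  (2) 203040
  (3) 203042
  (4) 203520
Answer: 2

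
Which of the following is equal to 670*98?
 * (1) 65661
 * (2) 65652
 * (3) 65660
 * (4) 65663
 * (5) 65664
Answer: 3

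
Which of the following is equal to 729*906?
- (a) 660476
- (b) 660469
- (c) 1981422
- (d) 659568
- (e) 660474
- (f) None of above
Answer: e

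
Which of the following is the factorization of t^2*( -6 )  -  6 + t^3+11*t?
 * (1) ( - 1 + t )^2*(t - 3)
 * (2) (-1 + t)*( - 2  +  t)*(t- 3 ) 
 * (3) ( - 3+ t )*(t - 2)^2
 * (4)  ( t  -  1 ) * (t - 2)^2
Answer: 2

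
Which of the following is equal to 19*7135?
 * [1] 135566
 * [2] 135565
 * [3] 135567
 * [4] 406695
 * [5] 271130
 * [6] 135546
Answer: 2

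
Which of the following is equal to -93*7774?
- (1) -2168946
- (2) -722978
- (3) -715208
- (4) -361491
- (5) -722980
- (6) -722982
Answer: 6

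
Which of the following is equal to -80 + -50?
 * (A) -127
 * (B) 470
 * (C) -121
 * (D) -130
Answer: D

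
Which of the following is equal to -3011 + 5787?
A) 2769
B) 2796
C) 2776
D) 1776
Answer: C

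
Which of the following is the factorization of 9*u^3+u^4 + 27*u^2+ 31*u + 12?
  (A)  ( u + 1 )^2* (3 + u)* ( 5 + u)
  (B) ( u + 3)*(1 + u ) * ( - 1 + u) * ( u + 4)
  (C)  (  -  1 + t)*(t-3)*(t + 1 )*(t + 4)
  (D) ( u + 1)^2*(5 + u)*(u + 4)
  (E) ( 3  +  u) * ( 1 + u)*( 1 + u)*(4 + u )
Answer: E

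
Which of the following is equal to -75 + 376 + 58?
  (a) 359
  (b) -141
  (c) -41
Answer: a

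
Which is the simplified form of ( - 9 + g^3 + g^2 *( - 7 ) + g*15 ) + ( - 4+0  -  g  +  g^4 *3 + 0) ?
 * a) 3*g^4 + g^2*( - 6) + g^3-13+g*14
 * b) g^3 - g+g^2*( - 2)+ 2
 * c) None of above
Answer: c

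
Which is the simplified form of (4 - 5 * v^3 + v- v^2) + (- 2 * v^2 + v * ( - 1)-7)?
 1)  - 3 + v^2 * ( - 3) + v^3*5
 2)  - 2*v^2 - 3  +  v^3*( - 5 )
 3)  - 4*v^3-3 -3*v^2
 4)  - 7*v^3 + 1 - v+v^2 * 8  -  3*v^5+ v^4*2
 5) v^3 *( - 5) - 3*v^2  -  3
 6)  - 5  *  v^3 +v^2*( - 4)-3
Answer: 5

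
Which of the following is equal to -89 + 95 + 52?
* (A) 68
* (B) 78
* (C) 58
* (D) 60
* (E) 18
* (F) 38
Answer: C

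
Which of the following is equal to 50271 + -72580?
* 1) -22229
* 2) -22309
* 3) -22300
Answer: 2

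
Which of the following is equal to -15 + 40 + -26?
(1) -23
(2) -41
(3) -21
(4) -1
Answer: 4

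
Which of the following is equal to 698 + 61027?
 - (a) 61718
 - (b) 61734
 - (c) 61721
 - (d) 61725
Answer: d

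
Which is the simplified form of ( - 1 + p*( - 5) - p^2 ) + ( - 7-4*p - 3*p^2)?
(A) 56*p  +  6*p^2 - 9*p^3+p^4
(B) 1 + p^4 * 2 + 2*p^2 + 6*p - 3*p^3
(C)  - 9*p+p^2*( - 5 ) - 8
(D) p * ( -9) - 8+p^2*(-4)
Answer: D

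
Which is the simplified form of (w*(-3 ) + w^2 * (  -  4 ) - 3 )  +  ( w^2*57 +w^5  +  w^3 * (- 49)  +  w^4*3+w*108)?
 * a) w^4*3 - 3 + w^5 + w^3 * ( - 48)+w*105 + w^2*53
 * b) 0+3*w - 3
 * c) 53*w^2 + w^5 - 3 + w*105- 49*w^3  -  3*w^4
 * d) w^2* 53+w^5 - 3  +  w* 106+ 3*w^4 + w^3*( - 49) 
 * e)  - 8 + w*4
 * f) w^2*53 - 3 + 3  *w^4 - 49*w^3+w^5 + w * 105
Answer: f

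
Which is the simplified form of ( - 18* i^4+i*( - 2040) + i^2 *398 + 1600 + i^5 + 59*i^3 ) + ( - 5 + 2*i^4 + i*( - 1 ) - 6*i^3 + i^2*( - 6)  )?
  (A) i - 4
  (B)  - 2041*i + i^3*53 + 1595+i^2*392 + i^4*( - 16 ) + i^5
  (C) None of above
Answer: B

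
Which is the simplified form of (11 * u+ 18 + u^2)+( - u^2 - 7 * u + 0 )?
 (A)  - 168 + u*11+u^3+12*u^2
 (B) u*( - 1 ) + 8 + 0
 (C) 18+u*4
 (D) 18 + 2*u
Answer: C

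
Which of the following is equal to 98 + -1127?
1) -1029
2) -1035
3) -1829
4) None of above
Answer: 1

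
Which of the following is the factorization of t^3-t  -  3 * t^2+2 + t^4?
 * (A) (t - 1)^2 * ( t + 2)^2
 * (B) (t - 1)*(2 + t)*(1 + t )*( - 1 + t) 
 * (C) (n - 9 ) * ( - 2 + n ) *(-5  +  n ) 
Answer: B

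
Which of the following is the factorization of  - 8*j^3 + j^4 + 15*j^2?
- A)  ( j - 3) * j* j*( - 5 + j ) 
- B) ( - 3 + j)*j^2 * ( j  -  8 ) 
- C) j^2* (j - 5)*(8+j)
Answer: A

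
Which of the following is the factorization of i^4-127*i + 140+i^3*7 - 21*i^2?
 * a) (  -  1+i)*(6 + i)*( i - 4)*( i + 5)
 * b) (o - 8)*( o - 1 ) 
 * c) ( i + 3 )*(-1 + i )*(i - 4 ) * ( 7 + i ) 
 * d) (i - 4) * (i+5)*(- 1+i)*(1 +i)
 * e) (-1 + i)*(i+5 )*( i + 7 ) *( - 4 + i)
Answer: e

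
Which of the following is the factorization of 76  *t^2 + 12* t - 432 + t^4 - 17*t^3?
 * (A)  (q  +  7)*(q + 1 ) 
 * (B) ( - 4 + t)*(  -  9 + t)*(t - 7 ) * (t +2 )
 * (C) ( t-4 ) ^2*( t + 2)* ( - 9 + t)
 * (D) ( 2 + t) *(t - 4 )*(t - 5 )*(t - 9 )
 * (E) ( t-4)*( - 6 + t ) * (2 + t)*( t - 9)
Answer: E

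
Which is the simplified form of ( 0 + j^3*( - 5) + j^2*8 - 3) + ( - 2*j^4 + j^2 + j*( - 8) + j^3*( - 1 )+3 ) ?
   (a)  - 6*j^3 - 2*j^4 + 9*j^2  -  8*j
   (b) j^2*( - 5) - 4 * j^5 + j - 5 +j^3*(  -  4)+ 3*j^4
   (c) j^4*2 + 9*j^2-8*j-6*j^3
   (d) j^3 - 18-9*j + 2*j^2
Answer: a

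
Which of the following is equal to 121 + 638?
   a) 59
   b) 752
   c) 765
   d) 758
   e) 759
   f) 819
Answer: e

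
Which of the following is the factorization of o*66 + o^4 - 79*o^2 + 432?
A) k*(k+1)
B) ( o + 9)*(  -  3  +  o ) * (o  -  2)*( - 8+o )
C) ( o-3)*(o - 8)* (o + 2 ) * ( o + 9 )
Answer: C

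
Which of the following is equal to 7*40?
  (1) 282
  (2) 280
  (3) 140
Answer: 2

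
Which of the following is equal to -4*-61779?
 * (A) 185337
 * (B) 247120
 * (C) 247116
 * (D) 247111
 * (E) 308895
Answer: C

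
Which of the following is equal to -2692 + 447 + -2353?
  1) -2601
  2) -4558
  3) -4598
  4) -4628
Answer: 3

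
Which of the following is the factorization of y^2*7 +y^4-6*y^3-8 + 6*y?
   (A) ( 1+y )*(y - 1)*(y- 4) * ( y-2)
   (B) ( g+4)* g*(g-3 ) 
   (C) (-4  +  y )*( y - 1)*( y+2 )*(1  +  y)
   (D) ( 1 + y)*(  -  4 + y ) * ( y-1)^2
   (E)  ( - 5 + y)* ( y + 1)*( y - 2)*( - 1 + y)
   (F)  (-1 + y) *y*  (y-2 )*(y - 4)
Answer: A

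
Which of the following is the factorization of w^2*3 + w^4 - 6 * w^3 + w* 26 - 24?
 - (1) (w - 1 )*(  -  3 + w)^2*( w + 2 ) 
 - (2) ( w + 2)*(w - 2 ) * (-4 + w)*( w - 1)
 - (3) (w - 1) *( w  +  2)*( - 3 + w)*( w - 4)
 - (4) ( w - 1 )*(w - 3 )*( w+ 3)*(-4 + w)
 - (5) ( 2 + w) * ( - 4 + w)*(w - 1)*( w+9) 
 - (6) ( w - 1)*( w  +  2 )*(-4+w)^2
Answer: 3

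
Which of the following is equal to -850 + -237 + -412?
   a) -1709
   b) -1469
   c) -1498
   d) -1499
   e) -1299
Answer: d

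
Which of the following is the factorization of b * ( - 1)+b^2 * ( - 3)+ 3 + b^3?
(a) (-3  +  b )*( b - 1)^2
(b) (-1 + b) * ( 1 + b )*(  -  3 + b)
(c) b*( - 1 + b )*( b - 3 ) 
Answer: b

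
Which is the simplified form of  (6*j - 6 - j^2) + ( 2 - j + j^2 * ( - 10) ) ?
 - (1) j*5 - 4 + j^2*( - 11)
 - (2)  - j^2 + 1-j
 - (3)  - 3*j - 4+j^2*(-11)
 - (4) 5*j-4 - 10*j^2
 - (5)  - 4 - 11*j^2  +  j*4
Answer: 1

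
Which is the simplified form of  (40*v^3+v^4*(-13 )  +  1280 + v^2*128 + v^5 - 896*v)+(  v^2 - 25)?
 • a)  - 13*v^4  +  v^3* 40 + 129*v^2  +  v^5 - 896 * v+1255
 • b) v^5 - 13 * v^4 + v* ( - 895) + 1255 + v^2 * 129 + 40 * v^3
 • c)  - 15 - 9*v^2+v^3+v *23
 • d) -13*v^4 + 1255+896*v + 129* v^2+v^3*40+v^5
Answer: a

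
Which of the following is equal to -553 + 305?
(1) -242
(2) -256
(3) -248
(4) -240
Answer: 3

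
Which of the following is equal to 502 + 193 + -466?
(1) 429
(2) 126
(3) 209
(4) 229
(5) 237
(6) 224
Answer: 4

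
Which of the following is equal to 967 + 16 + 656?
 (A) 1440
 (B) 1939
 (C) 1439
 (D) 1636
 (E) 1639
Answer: E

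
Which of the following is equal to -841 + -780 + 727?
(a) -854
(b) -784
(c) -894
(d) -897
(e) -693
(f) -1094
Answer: c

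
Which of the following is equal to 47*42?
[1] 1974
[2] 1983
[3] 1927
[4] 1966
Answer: 1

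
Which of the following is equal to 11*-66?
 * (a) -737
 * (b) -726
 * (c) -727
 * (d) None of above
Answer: b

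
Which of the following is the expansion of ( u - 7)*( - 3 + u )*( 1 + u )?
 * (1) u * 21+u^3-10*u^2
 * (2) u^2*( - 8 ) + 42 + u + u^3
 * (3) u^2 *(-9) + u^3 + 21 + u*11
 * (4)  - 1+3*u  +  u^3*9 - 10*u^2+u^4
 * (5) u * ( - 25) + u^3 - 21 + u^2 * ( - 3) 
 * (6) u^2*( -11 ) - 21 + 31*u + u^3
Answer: 3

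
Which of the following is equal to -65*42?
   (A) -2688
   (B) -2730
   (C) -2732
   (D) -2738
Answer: B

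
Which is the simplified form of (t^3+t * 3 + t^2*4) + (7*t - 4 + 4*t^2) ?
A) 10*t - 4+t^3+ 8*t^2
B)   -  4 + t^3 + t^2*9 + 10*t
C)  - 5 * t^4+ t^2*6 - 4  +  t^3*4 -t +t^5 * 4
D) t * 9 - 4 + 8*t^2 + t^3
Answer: A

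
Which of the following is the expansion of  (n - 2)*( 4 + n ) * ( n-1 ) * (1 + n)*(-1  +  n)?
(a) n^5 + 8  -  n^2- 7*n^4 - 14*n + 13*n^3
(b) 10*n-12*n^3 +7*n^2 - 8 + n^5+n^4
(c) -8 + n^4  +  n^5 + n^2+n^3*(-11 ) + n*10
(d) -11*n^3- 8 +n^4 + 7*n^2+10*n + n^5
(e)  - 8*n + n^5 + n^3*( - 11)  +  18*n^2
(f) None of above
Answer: d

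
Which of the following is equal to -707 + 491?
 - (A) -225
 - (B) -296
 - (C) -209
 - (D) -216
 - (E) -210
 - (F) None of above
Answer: D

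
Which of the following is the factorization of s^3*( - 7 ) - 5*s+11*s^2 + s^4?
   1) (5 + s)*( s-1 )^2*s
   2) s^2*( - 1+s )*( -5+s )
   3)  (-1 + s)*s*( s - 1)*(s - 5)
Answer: 3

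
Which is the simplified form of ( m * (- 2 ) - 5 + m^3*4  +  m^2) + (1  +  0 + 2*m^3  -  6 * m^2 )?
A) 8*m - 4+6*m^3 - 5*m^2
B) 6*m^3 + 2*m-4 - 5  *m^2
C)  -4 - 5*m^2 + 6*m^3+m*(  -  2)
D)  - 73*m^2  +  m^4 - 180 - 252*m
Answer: C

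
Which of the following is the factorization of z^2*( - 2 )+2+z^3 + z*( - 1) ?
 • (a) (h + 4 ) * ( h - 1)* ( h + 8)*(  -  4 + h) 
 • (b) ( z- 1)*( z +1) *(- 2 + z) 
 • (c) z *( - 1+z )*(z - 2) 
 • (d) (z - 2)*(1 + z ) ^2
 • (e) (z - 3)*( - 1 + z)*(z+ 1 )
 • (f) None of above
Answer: b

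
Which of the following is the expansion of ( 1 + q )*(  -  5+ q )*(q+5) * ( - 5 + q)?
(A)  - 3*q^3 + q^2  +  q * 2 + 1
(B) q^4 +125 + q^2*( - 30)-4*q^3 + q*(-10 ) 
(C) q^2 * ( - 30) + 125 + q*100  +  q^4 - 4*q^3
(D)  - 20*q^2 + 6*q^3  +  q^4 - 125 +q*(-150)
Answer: C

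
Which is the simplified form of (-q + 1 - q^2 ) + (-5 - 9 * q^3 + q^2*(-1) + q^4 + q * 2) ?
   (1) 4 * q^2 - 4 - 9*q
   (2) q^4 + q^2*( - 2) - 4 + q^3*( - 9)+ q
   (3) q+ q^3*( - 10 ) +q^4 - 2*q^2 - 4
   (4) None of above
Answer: 2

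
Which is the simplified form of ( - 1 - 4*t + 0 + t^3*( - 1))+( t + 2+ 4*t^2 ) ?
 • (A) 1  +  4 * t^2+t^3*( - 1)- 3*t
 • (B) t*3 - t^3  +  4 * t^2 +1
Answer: A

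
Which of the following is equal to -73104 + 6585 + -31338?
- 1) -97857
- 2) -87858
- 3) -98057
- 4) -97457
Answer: 1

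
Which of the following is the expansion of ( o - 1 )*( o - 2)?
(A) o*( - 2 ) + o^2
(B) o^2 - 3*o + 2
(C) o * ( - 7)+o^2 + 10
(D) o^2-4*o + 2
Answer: B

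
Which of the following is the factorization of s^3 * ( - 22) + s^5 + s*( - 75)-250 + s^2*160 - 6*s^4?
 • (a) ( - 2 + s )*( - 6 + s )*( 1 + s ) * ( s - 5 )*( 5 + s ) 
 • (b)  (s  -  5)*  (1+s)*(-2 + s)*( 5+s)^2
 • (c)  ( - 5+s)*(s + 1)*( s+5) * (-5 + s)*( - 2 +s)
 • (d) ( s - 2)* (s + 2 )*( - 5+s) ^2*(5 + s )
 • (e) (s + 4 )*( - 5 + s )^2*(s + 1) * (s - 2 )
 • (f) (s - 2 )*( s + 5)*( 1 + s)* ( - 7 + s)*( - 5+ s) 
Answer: c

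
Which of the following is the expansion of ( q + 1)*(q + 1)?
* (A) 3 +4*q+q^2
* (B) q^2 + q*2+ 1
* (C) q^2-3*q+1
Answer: B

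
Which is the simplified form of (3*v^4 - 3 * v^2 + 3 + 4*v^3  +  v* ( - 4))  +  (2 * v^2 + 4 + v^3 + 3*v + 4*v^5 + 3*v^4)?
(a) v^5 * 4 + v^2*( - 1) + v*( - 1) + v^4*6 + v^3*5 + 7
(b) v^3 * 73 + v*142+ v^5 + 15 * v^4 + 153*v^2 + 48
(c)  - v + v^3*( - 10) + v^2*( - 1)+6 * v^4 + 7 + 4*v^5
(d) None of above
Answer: a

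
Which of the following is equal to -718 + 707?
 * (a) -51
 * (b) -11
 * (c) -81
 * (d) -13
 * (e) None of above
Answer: b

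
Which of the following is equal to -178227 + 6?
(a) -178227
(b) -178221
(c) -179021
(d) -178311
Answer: b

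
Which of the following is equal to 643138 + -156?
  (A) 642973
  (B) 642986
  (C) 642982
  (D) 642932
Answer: C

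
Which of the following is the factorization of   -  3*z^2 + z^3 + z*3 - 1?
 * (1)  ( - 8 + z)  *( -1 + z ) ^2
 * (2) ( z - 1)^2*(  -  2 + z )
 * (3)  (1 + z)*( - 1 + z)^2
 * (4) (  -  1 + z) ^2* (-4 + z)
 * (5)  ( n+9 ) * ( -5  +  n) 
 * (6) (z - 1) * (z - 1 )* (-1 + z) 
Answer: 6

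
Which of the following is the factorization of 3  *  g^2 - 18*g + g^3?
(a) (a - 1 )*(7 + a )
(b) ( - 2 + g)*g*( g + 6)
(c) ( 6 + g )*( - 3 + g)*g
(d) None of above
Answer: c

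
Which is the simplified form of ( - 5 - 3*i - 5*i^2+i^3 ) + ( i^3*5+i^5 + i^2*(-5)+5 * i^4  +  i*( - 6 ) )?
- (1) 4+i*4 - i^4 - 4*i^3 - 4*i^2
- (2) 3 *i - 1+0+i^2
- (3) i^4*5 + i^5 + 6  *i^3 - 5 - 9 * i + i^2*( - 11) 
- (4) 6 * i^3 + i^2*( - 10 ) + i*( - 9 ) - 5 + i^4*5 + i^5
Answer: 4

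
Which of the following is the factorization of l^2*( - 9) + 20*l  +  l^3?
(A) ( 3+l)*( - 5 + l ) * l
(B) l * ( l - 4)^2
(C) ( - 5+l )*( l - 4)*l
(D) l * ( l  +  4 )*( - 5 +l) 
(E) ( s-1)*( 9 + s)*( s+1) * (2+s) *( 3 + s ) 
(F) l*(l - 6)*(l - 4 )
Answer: C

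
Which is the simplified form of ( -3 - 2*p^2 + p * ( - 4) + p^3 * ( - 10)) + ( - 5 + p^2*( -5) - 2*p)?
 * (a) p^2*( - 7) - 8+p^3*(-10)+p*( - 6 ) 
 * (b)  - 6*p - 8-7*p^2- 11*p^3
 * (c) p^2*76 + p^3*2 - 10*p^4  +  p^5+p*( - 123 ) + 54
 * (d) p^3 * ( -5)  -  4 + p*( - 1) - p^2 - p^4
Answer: a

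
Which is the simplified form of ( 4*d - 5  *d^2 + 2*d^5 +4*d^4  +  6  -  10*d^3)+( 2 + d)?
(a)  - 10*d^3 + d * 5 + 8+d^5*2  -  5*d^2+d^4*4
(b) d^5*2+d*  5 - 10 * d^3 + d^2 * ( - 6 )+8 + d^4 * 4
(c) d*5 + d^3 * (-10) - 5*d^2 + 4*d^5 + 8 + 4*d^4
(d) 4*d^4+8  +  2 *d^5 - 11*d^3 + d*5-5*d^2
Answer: a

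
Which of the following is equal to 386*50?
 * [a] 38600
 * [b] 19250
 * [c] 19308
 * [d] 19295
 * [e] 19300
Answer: e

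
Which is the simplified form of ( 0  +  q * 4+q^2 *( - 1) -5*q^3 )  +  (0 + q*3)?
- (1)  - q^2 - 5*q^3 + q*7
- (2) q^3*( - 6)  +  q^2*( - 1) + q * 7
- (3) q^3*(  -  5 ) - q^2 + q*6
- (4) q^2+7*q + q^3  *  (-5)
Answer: 1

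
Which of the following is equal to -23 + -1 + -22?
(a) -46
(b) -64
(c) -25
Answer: a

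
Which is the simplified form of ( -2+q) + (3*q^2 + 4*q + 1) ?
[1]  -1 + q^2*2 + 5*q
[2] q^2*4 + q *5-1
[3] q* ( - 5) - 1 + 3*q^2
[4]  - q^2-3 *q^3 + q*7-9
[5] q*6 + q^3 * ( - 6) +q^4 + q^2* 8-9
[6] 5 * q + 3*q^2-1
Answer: 6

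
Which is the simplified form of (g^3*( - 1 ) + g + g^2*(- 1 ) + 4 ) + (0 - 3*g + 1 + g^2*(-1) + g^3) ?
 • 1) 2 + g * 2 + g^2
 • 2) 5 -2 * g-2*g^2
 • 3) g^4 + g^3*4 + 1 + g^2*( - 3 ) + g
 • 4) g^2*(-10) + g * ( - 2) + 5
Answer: 2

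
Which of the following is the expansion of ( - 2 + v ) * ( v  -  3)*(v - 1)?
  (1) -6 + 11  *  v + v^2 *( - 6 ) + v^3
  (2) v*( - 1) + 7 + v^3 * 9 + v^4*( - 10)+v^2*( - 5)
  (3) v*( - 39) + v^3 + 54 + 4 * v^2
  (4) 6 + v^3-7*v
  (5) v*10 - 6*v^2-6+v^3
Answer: 1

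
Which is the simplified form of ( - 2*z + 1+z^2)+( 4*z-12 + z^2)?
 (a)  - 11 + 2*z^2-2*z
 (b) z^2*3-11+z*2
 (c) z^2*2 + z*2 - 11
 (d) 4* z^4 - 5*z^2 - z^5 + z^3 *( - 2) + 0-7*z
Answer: c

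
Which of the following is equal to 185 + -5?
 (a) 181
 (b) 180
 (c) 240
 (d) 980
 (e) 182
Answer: b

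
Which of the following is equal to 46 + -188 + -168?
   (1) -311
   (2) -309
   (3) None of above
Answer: 3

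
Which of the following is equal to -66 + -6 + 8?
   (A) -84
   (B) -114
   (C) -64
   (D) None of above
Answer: C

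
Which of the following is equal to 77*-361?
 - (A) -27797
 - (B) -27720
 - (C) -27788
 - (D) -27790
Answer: A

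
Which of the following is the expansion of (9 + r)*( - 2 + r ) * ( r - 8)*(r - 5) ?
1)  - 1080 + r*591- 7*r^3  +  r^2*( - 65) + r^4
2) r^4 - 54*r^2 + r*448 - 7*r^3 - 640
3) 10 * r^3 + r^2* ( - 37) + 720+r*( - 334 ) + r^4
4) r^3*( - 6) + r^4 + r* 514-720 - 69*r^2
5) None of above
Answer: 4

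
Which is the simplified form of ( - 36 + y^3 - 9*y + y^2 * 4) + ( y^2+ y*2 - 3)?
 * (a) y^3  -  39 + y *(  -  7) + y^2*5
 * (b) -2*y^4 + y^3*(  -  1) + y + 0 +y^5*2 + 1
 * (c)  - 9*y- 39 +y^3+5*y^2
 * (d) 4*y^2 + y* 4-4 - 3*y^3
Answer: a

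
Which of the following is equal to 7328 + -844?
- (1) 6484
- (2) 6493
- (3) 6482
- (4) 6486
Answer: 1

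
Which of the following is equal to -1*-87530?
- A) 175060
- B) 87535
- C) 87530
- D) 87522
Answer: C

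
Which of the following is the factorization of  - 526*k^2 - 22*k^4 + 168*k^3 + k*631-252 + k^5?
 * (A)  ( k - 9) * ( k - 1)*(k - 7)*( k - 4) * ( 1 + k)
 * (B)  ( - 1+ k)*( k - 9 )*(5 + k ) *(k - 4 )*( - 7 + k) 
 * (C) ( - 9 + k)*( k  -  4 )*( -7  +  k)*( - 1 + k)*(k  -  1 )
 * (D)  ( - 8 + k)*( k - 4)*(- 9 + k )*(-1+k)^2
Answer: C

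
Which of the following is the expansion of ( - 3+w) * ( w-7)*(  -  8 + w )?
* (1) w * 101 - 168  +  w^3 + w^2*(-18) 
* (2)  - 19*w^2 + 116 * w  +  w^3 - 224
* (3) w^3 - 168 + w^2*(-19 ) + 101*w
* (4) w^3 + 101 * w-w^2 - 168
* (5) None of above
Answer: 1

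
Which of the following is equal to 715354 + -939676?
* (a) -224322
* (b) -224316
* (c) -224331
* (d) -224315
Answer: a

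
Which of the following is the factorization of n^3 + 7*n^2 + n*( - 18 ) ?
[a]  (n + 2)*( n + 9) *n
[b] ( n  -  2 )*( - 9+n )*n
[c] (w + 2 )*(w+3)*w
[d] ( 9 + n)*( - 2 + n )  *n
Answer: d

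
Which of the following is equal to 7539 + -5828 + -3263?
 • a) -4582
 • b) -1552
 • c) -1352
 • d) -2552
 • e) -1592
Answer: b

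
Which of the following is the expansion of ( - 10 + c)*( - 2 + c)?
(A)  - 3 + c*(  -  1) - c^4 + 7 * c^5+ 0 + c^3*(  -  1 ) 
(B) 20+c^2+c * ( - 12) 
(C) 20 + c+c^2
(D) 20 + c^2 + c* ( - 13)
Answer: B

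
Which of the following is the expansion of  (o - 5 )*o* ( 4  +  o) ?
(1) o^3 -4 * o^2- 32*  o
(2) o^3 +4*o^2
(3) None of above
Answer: 3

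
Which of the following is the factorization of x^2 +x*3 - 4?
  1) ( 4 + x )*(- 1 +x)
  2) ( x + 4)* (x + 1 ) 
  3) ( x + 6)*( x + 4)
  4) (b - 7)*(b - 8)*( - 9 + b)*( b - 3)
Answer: 1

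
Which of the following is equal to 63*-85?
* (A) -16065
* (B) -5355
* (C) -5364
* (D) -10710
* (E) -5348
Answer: B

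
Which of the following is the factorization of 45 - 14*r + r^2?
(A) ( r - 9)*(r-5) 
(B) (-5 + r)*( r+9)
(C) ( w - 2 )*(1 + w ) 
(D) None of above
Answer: A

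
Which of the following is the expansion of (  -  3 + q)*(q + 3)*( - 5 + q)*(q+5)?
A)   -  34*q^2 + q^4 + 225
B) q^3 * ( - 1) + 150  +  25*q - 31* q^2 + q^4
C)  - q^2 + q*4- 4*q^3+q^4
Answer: A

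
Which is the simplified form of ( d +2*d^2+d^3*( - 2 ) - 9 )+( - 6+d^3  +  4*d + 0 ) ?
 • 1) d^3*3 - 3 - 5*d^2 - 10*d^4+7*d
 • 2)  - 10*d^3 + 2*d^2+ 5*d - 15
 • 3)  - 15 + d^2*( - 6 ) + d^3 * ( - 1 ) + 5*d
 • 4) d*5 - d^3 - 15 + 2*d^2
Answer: 4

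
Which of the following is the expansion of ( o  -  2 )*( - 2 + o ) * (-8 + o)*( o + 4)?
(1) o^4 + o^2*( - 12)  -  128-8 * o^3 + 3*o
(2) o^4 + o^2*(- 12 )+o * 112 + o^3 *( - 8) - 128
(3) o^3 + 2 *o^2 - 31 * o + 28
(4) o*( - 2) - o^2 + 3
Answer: 2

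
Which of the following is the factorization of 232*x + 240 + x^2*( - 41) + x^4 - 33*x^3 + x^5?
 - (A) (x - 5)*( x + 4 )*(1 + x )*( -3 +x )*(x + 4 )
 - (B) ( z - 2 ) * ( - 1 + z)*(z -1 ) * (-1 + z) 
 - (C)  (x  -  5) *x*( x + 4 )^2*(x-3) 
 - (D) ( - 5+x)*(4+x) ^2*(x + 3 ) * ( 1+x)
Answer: A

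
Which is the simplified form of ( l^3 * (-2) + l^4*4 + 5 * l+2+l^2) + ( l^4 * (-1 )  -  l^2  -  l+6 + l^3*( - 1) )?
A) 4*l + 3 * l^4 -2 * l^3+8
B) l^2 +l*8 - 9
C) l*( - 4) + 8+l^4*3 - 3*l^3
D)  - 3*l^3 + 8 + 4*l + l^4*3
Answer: D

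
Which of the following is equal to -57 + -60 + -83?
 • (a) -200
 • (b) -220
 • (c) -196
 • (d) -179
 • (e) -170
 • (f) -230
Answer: a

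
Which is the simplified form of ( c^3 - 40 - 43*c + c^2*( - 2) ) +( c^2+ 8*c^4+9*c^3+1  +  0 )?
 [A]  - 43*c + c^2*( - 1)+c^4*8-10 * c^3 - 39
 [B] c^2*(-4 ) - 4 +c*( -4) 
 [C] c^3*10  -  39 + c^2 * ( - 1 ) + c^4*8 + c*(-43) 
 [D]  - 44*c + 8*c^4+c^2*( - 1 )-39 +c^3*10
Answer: C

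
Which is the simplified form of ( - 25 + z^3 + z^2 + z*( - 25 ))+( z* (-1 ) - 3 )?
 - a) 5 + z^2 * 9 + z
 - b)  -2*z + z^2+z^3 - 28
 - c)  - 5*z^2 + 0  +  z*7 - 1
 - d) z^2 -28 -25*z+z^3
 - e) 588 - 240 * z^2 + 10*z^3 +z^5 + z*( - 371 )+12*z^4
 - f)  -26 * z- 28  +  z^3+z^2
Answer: f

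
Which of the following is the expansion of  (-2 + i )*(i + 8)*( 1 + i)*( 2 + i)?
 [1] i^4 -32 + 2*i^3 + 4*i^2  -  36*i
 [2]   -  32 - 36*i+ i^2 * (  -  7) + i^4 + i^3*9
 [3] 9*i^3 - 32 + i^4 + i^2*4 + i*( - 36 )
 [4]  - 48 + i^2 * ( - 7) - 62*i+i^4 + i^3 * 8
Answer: 3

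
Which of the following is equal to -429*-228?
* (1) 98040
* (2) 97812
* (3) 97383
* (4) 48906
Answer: 2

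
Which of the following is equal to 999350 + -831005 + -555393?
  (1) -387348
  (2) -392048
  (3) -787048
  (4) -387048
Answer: 4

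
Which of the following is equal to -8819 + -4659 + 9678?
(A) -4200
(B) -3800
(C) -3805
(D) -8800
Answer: B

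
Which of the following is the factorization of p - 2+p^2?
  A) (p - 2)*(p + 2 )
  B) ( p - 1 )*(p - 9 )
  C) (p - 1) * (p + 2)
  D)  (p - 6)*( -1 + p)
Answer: C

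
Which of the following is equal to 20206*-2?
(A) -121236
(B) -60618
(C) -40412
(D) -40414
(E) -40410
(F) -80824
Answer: C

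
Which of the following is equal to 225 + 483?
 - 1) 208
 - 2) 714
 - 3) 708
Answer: 3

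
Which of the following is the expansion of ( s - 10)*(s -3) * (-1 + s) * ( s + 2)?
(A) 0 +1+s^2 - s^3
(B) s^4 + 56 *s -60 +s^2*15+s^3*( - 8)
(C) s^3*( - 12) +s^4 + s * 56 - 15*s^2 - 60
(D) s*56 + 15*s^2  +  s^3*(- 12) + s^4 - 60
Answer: D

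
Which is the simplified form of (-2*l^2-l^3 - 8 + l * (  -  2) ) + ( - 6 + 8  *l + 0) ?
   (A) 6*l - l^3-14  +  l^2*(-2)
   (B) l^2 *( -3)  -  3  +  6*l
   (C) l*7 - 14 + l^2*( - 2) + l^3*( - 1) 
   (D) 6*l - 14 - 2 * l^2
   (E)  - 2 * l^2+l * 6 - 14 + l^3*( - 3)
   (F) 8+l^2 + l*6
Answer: A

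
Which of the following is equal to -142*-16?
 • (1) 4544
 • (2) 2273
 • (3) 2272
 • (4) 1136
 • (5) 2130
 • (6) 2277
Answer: 3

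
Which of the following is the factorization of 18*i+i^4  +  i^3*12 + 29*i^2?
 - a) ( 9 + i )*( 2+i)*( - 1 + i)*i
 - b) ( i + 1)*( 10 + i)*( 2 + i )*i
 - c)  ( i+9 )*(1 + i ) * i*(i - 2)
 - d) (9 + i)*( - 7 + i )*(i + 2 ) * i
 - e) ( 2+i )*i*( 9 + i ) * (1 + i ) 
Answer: e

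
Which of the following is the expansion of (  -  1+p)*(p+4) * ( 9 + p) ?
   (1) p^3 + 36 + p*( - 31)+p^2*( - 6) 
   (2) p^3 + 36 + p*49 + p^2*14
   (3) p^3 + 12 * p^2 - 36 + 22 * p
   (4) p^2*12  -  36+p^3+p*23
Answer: 4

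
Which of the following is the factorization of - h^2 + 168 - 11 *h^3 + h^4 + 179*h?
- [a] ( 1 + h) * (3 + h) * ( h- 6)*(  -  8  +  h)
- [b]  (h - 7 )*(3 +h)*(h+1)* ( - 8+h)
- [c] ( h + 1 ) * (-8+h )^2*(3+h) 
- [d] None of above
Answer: b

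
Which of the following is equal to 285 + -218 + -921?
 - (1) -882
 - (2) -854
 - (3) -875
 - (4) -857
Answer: 2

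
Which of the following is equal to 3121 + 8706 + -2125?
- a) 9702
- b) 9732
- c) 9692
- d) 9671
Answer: a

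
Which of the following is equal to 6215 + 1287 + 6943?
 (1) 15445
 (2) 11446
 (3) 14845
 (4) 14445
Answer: 4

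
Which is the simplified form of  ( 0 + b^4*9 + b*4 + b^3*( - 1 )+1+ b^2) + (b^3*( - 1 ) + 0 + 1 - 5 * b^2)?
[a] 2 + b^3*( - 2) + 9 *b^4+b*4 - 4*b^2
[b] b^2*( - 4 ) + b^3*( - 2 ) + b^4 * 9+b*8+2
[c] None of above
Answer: a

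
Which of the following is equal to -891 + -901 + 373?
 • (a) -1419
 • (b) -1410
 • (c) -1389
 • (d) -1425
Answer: a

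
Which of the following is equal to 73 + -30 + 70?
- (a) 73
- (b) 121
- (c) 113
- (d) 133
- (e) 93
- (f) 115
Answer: c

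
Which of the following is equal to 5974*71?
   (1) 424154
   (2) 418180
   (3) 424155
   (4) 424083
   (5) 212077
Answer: 1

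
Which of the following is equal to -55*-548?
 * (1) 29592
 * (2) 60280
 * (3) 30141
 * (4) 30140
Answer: 4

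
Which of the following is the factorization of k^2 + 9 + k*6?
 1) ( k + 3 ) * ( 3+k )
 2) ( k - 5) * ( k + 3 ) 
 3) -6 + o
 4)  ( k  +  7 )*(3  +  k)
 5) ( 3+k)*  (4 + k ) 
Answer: 1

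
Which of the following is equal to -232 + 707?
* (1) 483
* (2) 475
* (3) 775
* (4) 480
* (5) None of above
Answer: 2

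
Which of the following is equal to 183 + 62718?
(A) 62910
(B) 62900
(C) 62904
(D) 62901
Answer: D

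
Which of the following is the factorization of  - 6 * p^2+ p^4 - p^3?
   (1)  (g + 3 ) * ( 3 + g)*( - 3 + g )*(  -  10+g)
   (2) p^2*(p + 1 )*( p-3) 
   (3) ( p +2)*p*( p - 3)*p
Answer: 3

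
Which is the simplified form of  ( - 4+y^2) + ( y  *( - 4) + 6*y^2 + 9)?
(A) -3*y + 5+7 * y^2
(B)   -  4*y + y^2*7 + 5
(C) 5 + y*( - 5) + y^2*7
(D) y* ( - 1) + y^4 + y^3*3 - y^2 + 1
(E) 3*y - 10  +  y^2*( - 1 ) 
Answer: B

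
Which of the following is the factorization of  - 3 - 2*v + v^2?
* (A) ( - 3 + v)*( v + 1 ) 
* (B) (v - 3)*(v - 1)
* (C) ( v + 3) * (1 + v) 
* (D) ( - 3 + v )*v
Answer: A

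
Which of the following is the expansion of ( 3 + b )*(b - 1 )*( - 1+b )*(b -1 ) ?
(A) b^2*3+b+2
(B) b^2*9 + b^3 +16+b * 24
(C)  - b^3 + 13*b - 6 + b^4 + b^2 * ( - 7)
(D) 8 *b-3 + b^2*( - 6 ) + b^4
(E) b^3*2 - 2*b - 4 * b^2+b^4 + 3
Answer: D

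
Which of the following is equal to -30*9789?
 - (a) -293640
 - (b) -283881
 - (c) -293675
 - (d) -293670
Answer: d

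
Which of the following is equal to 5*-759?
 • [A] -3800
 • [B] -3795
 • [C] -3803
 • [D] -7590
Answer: B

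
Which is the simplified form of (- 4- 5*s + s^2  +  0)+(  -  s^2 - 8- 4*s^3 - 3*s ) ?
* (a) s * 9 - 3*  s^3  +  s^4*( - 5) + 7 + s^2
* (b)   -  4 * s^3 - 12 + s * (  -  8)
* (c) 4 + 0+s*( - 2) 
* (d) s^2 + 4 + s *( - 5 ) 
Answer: b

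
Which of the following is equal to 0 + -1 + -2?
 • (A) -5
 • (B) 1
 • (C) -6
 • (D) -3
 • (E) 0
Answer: D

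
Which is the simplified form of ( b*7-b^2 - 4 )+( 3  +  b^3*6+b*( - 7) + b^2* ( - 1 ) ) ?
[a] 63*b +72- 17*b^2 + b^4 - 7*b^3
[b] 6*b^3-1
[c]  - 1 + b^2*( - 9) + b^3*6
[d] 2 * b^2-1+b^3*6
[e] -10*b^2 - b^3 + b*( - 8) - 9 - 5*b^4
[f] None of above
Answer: f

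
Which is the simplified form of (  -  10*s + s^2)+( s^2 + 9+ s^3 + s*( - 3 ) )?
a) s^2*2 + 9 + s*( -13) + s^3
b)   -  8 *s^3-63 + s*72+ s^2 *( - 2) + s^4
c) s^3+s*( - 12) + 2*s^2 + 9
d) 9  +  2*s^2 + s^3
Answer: a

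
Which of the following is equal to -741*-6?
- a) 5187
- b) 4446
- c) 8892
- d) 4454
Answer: b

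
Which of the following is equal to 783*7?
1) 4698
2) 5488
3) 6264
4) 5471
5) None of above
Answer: 5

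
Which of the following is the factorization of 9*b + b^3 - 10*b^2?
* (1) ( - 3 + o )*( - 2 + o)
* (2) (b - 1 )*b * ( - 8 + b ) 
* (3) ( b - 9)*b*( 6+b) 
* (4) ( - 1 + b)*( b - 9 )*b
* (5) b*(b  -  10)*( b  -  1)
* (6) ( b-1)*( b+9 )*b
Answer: 4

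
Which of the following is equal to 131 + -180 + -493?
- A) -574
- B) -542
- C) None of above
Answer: B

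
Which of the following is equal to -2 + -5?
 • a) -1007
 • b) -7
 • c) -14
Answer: b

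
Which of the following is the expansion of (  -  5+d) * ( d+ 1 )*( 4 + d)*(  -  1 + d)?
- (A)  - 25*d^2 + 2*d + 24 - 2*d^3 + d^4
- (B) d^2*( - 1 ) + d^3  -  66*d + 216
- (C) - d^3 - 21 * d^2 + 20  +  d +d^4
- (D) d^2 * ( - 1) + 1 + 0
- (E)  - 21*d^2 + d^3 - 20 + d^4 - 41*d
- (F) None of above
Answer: C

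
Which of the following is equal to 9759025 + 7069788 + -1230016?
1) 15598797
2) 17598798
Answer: 1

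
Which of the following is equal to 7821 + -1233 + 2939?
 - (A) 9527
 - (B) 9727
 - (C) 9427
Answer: A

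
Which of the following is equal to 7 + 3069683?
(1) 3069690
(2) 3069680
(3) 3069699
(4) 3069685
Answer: 1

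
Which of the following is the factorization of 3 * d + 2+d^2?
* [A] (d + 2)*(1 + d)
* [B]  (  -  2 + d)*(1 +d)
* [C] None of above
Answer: A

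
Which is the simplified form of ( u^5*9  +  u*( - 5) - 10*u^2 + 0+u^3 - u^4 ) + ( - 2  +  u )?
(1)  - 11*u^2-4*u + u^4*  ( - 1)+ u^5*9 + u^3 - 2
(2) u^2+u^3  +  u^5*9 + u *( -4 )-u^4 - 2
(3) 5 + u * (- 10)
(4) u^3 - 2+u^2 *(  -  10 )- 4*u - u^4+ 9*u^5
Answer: 4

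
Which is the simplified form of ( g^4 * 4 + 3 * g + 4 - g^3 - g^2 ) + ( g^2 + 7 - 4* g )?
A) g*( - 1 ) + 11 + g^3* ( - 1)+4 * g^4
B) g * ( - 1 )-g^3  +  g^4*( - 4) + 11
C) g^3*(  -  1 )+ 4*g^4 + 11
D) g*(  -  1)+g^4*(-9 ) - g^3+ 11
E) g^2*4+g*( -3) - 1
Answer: A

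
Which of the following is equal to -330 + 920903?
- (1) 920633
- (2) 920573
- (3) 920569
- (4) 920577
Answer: 2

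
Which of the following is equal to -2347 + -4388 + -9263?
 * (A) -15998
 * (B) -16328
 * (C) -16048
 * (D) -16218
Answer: A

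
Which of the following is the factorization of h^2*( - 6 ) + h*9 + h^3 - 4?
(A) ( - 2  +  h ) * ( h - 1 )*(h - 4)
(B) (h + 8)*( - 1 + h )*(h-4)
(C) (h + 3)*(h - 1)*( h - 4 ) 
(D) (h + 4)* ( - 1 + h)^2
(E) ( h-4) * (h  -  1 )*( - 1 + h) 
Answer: E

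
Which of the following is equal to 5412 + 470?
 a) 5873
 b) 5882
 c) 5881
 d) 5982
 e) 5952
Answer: b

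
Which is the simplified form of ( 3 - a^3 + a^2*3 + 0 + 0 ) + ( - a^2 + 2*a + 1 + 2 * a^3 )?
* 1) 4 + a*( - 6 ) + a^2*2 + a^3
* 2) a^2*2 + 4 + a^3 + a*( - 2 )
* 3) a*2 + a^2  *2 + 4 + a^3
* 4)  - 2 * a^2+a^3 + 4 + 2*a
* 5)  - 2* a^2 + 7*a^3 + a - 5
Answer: 3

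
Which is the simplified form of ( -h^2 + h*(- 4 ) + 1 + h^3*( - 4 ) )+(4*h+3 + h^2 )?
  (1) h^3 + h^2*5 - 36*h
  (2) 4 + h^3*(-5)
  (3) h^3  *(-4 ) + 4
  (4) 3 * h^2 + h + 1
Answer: 3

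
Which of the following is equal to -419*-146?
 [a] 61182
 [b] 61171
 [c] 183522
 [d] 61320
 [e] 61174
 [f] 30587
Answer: e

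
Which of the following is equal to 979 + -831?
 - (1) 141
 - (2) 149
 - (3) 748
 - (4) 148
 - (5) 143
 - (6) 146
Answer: 4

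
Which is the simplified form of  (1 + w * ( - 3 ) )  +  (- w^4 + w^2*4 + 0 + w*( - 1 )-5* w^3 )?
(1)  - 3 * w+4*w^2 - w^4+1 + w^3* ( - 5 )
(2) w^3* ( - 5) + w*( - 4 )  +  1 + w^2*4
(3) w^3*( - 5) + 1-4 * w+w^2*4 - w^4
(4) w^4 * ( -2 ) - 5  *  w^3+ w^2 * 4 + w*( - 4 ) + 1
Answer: 3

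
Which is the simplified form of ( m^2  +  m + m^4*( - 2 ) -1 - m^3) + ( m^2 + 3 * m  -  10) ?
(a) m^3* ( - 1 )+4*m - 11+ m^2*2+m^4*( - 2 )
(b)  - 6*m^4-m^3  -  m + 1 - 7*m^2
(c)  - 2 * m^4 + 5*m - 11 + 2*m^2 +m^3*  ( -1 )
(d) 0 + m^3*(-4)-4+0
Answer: a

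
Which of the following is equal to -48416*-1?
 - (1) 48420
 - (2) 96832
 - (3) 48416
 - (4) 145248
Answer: 3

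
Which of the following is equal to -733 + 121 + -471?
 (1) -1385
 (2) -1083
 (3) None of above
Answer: 2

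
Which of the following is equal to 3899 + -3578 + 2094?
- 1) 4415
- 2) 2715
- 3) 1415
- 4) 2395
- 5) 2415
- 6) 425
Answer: 5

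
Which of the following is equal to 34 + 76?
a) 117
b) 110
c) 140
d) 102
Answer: b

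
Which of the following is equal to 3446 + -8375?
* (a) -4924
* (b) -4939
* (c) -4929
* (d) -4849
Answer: c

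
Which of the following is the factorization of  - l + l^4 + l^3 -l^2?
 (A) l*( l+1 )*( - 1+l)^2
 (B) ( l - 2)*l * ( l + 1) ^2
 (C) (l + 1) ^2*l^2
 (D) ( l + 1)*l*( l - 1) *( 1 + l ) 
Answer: D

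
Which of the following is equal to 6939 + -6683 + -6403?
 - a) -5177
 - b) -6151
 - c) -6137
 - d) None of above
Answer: d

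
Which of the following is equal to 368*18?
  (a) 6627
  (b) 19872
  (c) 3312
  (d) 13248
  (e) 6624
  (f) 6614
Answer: e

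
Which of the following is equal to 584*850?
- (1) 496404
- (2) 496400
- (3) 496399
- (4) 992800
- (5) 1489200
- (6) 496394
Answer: 2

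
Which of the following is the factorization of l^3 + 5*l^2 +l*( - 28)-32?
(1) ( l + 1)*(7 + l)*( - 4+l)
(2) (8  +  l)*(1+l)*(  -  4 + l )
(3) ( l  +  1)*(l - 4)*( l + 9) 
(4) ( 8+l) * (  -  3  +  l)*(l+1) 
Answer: 2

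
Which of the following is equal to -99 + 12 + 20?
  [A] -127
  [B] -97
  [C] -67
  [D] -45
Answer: C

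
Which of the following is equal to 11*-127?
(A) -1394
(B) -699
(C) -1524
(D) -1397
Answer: D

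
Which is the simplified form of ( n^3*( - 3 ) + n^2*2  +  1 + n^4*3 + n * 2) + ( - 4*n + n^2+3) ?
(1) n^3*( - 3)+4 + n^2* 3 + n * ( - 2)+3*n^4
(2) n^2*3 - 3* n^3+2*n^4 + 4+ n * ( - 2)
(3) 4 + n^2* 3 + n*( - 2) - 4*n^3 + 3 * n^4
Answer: 1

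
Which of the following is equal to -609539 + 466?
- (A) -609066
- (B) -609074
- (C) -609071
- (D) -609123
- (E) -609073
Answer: E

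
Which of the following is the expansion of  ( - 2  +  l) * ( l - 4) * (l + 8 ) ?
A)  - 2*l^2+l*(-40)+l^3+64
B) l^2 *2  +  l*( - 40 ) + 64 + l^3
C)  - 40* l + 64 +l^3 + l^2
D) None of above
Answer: B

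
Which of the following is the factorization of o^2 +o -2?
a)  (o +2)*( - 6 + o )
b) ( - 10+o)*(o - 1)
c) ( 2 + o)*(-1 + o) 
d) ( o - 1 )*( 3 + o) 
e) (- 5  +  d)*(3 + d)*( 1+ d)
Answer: c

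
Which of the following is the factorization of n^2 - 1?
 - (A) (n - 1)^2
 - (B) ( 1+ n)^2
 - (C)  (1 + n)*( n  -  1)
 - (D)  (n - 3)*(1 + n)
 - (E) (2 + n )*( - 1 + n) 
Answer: C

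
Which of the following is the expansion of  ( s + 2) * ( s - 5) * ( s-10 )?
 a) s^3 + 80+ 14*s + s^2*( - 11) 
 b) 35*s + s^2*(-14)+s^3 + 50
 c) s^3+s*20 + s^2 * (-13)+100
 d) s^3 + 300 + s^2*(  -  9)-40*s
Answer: c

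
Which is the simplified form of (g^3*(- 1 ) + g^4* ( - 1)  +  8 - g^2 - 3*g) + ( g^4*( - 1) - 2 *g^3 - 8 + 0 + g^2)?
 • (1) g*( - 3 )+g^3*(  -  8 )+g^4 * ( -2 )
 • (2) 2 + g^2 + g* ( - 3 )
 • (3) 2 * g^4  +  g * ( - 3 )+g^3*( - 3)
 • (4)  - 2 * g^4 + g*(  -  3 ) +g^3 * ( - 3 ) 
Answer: 4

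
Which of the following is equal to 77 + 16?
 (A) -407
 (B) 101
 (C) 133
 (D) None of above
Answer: D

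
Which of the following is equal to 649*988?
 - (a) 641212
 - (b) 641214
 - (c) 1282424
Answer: a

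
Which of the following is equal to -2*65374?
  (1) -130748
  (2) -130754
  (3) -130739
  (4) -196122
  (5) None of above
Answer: 1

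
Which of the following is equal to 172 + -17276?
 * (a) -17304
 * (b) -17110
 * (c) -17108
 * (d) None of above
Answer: d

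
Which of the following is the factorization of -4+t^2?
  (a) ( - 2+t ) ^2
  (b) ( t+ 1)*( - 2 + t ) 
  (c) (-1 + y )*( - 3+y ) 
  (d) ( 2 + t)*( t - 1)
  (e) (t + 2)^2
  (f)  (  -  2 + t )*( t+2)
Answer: f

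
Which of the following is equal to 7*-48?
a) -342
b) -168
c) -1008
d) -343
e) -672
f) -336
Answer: f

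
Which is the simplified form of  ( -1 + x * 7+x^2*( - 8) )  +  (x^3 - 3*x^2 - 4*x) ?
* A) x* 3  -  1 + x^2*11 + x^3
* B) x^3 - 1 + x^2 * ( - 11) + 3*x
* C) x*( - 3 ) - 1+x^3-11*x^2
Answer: B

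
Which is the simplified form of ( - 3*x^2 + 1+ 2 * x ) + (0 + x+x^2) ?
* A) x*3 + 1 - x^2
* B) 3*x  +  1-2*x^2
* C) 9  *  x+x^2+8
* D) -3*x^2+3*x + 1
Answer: B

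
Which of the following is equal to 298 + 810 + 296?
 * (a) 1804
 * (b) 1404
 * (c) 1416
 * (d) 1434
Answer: b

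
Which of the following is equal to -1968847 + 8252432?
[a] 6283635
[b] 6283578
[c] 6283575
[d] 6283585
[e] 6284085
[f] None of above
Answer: d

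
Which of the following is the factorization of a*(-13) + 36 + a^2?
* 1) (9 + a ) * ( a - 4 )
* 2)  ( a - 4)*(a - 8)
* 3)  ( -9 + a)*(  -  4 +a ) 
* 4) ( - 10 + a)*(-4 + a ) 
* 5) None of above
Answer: 3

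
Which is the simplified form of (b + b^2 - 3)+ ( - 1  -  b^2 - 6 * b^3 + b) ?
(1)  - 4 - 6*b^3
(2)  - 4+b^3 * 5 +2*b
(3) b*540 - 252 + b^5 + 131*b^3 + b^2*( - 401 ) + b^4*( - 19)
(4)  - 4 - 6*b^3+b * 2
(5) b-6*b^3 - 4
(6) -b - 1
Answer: 4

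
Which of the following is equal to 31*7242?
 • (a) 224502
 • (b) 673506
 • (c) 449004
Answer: a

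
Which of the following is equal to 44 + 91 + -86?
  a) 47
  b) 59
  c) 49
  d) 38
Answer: c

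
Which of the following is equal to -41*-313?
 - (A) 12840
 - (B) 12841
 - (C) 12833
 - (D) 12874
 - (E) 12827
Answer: C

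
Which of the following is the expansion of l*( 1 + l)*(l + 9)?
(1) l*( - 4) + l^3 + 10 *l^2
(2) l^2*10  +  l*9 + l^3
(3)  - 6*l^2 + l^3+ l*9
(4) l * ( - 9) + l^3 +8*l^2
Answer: 2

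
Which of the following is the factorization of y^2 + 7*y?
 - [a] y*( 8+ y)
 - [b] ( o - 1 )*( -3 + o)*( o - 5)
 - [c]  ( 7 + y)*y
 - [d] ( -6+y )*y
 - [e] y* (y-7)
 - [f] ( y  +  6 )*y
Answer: c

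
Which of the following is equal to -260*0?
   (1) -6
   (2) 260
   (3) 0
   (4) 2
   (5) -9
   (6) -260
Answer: 3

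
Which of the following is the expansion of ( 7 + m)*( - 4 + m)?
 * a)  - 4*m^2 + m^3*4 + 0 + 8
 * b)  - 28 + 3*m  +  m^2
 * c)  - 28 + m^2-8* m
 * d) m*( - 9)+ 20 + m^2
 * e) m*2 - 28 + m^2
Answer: b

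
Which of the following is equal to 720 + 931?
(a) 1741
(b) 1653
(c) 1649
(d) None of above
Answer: d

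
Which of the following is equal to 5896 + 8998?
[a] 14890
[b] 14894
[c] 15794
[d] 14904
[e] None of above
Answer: b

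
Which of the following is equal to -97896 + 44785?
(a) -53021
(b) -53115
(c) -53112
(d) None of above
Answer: d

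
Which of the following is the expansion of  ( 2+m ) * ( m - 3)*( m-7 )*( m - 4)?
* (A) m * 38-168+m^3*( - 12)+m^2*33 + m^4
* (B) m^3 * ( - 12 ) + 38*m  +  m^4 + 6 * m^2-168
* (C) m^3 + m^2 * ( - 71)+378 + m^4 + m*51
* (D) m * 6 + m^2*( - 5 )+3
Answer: A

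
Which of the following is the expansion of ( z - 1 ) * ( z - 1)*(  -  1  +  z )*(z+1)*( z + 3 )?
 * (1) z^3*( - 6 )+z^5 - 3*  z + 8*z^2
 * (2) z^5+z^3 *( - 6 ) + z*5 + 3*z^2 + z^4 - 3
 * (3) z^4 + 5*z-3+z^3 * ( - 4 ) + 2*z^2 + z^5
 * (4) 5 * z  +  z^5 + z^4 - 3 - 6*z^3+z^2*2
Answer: 4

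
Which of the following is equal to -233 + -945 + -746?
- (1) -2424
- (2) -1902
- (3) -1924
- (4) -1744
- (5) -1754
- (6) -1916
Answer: 3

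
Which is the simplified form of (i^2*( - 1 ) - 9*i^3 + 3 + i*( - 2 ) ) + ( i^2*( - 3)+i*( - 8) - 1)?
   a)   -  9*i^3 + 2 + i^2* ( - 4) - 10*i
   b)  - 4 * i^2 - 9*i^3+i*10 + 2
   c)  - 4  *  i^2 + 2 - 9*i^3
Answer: a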